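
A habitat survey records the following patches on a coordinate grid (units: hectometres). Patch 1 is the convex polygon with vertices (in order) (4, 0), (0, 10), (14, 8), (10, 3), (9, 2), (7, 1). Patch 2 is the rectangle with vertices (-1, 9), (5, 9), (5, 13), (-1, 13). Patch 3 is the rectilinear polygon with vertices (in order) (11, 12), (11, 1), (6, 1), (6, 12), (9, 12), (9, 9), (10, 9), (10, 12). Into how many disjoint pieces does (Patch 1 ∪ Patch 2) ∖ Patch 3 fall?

(Patch 1 ∪ Patch 2) ∖ Patch 3 splits into 2 disjoint pieces (area 57.9143, area 6.2679).

2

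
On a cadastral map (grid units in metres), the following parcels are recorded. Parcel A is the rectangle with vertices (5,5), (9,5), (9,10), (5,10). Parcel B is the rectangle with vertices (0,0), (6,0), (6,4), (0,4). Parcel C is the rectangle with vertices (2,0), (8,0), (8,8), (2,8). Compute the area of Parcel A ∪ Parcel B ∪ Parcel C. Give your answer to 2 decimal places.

67.00

By inclusion–exclusion:
Individual areas: |Parcel A| = 20, |Parcel B| = 24, |Parcel C| = 48.
|Parcel A∩Parcel B| = 0 (no overlap).
|Parcel A∩Parcel C|: x∈[5,8], y∈[5,8] → 3·3 = 9.
|Parcel B∩Parcel C|: x∈[2,6], y∈[0,4] → 4·4 = 16.
|Parcel A∩Parcel B∩Parcel C| = 0.
|Parcel A ∪ Parcel B ∪ Parcel C| = 92 − 25 + 0 = 67.00.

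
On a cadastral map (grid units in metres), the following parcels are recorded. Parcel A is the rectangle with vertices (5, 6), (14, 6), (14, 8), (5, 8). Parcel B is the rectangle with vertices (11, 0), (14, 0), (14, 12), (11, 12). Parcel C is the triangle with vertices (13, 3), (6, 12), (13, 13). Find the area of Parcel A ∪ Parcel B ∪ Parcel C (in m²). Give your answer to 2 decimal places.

65.35

By inclusion–exclusion:
Individual areas: |Parcel A| = 18, |Parcel B| = 36, |Parcel C| = 35.
|Parcel A∩Parcel B|: x∈[11,14], y∈[6,8] → 3·2 = 6.
|Parcel A∩Parcel C| = 6.2222.
|Parcel B∩Parcel C| = 15.4286.
|Parcel A∩Parcel B∩Parcel C| = 4.
|Parcel A ∪ Parcel B ∪ Parcel C| = 89 − 27.6508 + 4 = 65.35.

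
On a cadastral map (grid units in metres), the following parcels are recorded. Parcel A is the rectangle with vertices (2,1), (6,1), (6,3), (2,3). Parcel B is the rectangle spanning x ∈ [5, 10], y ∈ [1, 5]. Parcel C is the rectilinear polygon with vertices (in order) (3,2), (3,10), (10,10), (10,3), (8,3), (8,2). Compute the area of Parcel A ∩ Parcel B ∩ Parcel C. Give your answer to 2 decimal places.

1.00

The intersection is the polygon with vertices (6,2), (5,2), (5,3), (6,3).
By the shoelace formula its area is 1.00.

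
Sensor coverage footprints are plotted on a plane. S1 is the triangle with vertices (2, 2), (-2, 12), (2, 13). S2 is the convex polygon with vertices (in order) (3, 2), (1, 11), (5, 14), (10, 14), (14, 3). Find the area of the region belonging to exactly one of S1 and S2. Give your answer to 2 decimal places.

|S1| = 22, |S2| = 113.5, |S1∩S2| = 2.625.
|S1 △ S2| = |S1| + |S2| − 2·|S1∩S2| = 22 + 113.5 − 5.25 = 130.25.

130.25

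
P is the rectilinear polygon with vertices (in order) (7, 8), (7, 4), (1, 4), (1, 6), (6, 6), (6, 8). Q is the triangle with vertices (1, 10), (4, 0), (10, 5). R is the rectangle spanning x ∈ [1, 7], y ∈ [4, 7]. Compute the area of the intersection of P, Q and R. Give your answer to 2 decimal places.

The intersection is the polygon with vertices (2.8,4), (2.2,6), (6,6), (6,7), (6.4,7), (7,6.667), (7,4).
By the shoelace formula its area is 9.90.

9.90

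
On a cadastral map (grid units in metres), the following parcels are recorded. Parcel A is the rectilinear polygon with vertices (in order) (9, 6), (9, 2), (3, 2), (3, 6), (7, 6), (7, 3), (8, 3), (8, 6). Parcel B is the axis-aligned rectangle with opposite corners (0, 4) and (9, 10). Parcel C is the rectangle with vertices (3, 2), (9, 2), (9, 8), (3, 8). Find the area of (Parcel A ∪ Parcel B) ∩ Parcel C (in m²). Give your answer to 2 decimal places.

35.00

The region (Parcel A ∪ Parcel B) ∩ Parcel C has outer boundary with vertices (9,2), (3,2), (3,4), (3,8), (9,8), (9,6), (9,4) (shoelace area 36.00).
It has a hole with vertices (8,3), (8,4), (7,4), (7,3) (area 1.00).
Net area = 36.00 − 1.00 = 35.00.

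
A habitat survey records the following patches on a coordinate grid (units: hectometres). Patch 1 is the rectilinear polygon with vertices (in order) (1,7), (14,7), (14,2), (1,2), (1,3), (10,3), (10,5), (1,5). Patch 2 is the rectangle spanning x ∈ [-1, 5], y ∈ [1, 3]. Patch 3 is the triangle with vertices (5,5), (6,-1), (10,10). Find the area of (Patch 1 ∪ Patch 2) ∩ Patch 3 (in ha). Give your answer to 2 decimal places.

6.95

|Patch 1 ∪ Patch 2| = 55.
|(Patch 1 ∪ Patch 2) ∩ Patch 3| = 6.95.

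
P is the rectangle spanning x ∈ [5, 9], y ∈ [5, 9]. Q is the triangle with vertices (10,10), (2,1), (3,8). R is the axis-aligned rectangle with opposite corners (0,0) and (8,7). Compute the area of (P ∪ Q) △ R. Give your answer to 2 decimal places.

53.42

|P ∪ Q| = 30.495.
|(P ∪ Q) ∩ R| = 16.5397.
|(P ∪ Q) △ R| = 30.495 + 56 − 33.0794 = 53.42.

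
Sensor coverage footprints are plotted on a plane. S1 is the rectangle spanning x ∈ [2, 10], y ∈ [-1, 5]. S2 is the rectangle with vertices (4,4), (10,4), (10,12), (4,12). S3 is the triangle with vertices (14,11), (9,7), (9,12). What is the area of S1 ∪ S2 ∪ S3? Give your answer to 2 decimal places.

By inclusion–exclusion:
Individual areas: |S1| = 48, |S2| = 48, |S3| = 12.5.
|S1∩S2|: x∈[4,10], y∈[4,5] → 6·1 = 6.
|S1∩S3| = 0.
|S2∩S3| = 4.5.
|S1∩S2∩S3| = 0.
|S1 ∪ S2 ∪ S3| = 108.5 − 10.5 + 0 = 98.00.

98.00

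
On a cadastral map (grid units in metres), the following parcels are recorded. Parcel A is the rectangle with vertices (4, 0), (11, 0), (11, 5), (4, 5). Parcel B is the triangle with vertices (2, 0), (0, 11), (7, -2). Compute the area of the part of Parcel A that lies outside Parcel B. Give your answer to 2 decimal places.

|Parcel A| = 35, |Parcel A∩Parcel B| = 3.4341.
|Parcel A ∖ Parcel B| = |Parcel A| − |Parcel A∩Parcel B| = 35 − 3.4341 = 31.57.

31.57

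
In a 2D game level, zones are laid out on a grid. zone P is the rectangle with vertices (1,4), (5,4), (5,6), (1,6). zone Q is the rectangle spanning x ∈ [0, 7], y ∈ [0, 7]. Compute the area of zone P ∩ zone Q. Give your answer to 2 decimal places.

|zone P∩zone Q|: x∈[1,5], y∈[4,6] → 4·2 = 8.

8.00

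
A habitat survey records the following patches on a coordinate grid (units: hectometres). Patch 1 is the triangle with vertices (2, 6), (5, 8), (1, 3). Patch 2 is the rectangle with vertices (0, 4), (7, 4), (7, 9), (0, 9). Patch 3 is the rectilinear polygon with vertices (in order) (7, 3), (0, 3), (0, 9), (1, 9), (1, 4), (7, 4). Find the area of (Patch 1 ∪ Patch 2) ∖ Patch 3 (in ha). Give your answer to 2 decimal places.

30.00

|Patch 1 ∪ Patch 2| = 35.2333.
|(Patch 1 ∪ Patch 2) ∩ Patch 3| = 5.2333.
|(Patch 1 ∪ Patch 2) ∖ Patch 3| = 35.2333 − 5.2333 = 30.00.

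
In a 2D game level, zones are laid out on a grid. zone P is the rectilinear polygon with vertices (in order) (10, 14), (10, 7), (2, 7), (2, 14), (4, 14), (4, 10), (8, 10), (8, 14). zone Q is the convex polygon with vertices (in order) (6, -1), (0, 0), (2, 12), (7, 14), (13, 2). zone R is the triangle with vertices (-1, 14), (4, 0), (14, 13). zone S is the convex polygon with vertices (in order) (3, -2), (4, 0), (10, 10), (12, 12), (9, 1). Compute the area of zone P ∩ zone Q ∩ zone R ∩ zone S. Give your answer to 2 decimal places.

1.91

The intersection is the polygon with vertices (10,8), (10,7.8), (9.385,7), (8.2,7), (9.454,9.091).
By the shoelace formula its area is 1.91.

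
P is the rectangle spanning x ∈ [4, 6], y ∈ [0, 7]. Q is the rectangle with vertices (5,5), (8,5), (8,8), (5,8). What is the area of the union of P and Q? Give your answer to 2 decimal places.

By inclusion–exclusion:
Individual areas: |P| = 14, |Q| = 9.
|P∩Q|: x∈[5,6], y∈[5,7] → 1·2 = 2.
|P ∪ Q| = 23 − 2 = 21.00.

21.00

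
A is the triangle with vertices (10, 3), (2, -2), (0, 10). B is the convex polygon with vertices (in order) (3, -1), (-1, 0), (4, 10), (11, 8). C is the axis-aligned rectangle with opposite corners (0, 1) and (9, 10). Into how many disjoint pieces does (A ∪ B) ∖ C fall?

3

(A ∪ B) ∖ C splits into 3 disjoint pieces (area 11.4609, area 2.8214, area 0.6625).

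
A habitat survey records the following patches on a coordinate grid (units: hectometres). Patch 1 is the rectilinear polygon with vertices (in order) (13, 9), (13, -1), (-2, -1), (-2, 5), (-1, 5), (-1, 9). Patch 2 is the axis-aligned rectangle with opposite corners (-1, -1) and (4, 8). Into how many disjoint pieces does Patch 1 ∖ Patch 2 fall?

Patch 1 ∖ Patch 2 splits into 2 disjoint pieces (area 95, area 6).

2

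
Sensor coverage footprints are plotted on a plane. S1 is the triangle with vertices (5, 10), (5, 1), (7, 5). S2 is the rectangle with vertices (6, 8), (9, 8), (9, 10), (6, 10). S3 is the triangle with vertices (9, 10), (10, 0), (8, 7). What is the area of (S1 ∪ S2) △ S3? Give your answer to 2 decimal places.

|S1 ∪ S2| = 15.
|(S1 ∪ S2) ∩ S3| = 0.6667.
|(S1 ∪ S2) △ S3| = 15 + 6.5 − 1.3333 = 20.17.

20.17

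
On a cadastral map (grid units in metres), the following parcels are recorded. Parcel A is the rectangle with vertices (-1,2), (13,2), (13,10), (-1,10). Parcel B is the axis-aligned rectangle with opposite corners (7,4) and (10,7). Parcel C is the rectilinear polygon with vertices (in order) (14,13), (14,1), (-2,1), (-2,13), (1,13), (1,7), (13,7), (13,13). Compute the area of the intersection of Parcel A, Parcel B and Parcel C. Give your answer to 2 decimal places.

9.00

The intersection is the polygon with vertices (7,7), (10,7), (10,4), (7,4).
By the shoelace formula its area is 9.00.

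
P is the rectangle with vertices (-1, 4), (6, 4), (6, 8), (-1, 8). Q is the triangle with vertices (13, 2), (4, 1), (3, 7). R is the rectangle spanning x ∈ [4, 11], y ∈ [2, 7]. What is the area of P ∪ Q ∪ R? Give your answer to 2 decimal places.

63.25

By inclusion–exclusion:
Individual areas: |P| = 28, |Q| = 27.5, |R| = 35.
|P∩Q| = 6.
|P∩R|: x∈[4,6], y∈[4,7] → 2·3 = 6.
|Q∩R| = 19.25.
|P∩Q∩R| = 4.
|P ∪ Q ∪ R| = 90.5 − 31.25 + 4 = 63.25.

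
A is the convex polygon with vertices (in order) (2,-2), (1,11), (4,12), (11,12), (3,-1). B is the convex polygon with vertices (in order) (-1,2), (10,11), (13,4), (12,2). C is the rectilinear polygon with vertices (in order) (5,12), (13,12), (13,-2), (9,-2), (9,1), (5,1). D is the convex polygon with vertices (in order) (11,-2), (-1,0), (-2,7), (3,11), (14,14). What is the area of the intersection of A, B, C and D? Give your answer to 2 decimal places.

The intersection is the polygon with vertices (10.158,10.632), (5,2.25), (5,6.909), (10,11).
By the shoelace formula its area is 13.26.

13.26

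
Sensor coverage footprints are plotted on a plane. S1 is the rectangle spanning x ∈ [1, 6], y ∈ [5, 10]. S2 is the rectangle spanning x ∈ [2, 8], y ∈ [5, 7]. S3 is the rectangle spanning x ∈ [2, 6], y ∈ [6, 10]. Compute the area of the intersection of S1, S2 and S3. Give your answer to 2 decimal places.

The intersection is the polygon with vertices (2,7), (6,7), (6,6), (2,6).
By the shoelace formula its area is 4.00.

4.00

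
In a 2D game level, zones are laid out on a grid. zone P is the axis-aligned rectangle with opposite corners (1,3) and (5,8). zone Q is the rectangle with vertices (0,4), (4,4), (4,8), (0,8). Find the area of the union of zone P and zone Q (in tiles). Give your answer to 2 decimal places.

By inclusion–exclusion:
Individual areas: |zone P| = 20, |zone Q| = 16.
|zone P∩zone Q|: x∈[1,4], y∈[4,8] → 3·4 = 12.
|zone P ∪ zone Q| = 36 − 12 = 24.00.

24.00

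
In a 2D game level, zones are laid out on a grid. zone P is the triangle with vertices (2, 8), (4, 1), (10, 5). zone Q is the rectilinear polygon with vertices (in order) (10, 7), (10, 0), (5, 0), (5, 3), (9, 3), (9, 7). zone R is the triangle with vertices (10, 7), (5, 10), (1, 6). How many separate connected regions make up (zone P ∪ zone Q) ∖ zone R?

(zone P ∪ zone Q) ∖ zone R splits into 2 disjoint pieces (area 38.9145, area 0.2525).

2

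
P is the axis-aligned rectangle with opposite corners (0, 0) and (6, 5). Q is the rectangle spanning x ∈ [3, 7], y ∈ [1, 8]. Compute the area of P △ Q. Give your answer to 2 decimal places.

34.00

|P∩Q|: x∈[3,6], y∈[1,5] → 3·4 = 12.
|P △ Q| = |P| + |Q| − 2·|P∩Q| = 30 + 28 − 24 = 34.00.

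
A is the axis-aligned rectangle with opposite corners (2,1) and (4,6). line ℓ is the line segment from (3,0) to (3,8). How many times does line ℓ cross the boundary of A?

The segment meets the boundary at (3,6), (3,1).

2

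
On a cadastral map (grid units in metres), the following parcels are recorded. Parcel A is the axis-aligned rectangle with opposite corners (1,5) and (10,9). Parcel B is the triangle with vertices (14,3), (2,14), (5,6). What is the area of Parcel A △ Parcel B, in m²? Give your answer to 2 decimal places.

33.06

|Parcel A| = 36, |Parcel B| = 31.5, |Parcel A∩Parcel B| = 17.2178.
|Parcel A △ Parcel B| = |Parcel A| + |Parcel B| − 2·|Parcel A∩Parcel B| = 36 + 31.5 − 34.4356 = 33.06.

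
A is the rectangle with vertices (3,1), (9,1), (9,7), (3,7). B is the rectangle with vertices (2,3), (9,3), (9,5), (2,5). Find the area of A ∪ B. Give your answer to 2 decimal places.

By inclusion–exclusion:
Individual areas: |A| = 36, |B| = 14.
|A∩B|: x∈[3,9], y∈[3,5] → 6·2 = 12.
|A ∪ B| = 50 − 12 = 38.00.

38.00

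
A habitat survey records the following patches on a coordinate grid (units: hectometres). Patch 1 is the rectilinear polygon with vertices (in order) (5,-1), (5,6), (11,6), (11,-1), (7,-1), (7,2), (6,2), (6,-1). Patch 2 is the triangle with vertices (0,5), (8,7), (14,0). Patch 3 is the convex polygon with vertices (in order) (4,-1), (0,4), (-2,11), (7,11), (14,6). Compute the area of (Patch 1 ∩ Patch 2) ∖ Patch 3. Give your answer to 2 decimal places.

|Patch 1 ∩ Patch 2| = 20.4643.
|(Patch 1 ∩ Patch 2) ∩ Patch 3| = 16.723.
|(Patch 1 ∩ Patch 2) ∖ Patch 3| = 20.4643 − 16.723 = 3.74.

3.74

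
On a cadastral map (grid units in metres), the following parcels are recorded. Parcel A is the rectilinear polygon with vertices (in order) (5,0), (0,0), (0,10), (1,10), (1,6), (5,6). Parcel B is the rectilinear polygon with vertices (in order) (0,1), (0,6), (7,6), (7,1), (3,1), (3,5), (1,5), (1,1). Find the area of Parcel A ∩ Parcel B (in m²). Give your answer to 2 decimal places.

17.00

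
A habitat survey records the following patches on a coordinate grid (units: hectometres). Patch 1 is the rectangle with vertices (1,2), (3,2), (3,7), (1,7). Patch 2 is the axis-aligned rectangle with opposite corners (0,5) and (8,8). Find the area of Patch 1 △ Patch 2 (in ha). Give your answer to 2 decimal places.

|Patch 1∩Patch 2|: x∈[1,3], y∈[5,7] → 2·2 = 4.
|Patch 1 △ Patch 2| = |Patch 1| + |Patch 2| − 2·|Patch 1∩Patch 2| = 10 + 24 − 8 = 26.00.

26.00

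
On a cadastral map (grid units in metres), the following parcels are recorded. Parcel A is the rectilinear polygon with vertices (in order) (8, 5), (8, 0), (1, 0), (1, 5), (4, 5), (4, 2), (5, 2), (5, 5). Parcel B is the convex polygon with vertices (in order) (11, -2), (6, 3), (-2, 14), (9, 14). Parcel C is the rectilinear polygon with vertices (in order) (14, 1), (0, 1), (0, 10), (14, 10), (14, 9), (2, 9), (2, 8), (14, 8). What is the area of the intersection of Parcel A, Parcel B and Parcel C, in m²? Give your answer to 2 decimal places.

7.31

The intersection is the polygon with vertices (6,3), (5,4.375), (5,5), (8,5), (8,1).
By the shoelace formula its area is 7.31.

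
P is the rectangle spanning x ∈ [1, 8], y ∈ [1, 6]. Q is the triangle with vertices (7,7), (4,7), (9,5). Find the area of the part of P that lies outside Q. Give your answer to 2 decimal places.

34.55

|P| = 35, |P∩Q| = 0.45.
|P ∖ Q| = |P| − |P∩Q| = 35 − 0.45 = 34.55.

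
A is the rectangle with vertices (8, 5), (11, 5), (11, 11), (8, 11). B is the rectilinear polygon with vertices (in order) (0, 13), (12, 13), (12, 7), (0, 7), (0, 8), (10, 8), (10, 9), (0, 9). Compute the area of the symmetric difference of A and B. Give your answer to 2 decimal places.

60.00

|A| = 18, |B| = 62, |A∩B| = 10.
|A △ B| = |A| + |B| − 2·|A∩B| = 18 + 62 − 20 = 60.00.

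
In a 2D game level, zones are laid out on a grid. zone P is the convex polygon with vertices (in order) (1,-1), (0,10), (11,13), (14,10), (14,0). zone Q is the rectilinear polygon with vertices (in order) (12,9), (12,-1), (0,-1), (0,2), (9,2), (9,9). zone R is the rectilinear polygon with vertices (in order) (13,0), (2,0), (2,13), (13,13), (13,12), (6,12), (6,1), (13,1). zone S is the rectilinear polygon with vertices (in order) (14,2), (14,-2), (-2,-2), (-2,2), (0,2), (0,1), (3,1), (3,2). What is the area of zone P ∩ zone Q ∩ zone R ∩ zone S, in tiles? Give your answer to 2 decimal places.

The intersection is the polygon with vertices (6,1), (12,1), (12,0), (2,0), (2,1), (3,1), (3,2), (6,2).
By the shoelace formula its area is 13.00.

13.00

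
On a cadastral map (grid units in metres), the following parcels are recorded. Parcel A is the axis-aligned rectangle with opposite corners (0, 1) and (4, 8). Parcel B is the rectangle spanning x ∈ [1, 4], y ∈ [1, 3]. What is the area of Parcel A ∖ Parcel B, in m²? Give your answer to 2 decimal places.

|Parcel A∩Parcel B|: x∈[1,4], y∈[1,3] → 3·2 = 6.
|Parcel A| = 28.
|Parcel A ∖ Parcel B| = |Parcel A| − |Parcel A∩Parcel B| = 28 − 6 = 22.00.

22.00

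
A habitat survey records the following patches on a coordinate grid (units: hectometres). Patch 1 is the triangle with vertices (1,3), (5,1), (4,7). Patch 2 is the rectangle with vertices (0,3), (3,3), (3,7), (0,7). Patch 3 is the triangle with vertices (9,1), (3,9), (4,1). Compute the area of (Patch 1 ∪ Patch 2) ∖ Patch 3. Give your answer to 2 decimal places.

15.67

|Patch 1 ∪ Patch 2| = 20.3333.
|(Patch 1 ∪ Patch 2) ∩ Patch 3| = 4.6619.
|(Patch 1 ∪ Patch 2) ∖ Patch 3| = 20.3333 − 4.6619 = 15.67.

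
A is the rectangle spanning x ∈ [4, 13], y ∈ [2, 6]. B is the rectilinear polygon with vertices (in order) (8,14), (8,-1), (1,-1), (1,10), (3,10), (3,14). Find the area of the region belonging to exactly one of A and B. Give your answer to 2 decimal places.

|A| = 36, |B| = 97, |A∩B| = 16.
|A △ B| = |A| + |B| − 2·|A∩B| = 36 + 97 − 32 = 101.00.

101.00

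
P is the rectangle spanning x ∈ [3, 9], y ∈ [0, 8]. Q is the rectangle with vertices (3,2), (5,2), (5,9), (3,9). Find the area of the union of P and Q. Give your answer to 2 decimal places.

By inclusion–exclusion:
Individual areas: |P| = 48, |Q| = 14.
|P∩Q|: x∈[3,5], y∈[2,8] → 2·6 = 12.
|P ∪ Q| = 62 − 12 = 50.00.

50.00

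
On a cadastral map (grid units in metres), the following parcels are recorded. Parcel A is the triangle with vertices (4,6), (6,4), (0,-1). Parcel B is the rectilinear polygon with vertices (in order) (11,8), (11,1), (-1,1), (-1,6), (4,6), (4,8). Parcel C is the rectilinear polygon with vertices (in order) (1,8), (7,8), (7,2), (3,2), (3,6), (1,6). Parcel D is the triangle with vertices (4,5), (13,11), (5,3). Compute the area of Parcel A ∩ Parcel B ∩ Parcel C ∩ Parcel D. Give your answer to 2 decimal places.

The intersection is the polygon with vertices (6,4), (4.941,3.118), (4,5), (4.6,5.4).
By the shoelace formula its area is 2.11.

2.11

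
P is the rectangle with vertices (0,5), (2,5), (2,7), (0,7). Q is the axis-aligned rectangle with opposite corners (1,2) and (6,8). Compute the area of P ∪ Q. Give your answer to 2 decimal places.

By inclusion–exclusion:
Individual areas: |P| = 4, |Q| = 30.
|P∩Q|: x∈[1,2], y∈[5,7] → 1·2 = 2.
|P ∪ Q| = 34 − 2 = 32.00.

32.00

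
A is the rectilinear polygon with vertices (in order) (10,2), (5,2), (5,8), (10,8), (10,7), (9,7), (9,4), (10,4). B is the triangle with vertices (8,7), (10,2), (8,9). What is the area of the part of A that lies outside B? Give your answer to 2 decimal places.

25.41

|A| = 27, |A∩B| = 1.5857.
|A ∖ B| = |A| − |A∩B| = 27 − 1.5857 = 25.41.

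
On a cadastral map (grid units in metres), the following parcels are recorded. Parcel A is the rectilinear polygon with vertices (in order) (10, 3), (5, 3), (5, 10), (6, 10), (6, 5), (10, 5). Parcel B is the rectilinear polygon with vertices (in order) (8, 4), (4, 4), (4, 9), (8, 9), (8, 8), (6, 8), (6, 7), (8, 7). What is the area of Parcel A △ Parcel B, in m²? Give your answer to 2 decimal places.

19.00

|Parcel A| = 15, |Parcel B| = 18, |Parcel A∩Parcel B| = 7.
|Parcel A △ Parcel B| = |Parcel A| + |Parcel B| − 2·|Parcel A∩Parcel B| = 15 + 18 − 14 = 19.00.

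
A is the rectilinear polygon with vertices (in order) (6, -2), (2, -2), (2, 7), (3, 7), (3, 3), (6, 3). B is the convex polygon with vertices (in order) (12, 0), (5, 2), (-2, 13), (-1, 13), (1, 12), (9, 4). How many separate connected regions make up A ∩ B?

2

A ∩ B splits into 2 disjoint pieces (area 1.0714, area 1.461).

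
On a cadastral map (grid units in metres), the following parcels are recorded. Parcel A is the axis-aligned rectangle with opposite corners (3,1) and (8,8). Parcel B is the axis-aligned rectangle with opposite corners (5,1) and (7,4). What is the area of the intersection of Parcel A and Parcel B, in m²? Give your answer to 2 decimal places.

|Parcel A∩Parcel B|: x∈[5,7], y∈[1,4] → 2·3 = 6.

6.00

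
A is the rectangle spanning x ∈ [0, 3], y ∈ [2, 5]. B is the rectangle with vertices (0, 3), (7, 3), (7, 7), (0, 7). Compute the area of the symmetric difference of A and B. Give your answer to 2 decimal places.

25.00

|A∩B|: x∈[0,3], y∈[3,5] → 3·2 = 6.
|A △ B| = |A| + |B| − 2·|A∩B| = 9 + 28 − 12 = 25.00.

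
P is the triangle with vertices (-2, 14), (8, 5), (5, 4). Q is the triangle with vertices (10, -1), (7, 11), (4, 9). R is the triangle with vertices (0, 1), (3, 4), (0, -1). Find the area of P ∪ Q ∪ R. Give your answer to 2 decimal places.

39.64

By inclusion–exclusion:
Individual areas: |P| = 18.5, |Q| = 21, |R| = 3.
|P∩Q| = 2.8599.
|P∩R| = 0.
|Q∩R| = 0.
|P∩Q∩R| = 0.
|P ∪ Q ∪ R| = 42.5 − 2.8599 + 0 = 39.64.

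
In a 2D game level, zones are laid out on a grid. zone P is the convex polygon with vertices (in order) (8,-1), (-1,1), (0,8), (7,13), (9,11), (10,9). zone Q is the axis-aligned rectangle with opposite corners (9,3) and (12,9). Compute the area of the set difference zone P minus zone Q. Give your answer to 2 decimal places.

101.50

|zone P| = 104, |zone P∩zone Q| = 2.5.
|zone P ∖ zone Q| = |zone P| − |zone P∩zone Q| = 104 − 2.5 = 101.50.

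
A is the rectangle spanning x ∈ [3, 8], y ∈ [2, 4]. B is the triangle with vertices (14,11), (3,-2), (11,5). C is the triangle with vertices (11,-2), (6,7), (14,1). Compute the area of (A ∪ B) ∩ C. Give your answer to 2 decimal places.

The region (A ∪ B) ∩ C is the polygon with vertices (8,4), (8,3.909), (8.823,4.882), (9.923,4.058), (8.383,2.71), (7.667,4).
By the shoelace formula its area is 2.25.

2.25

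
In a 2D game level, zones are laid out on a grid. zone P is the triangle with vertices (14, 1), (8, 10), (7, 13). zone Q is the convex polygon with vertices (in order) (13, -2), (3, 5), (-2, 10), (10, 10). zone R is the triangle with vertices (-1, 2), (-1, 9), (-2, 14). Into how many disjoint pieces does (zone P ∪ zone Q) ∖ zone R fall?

2

(zone P ∪ zone Q) ∖ zone R splits into 2 disjoint pieces (area 81.1437, area 0.0606).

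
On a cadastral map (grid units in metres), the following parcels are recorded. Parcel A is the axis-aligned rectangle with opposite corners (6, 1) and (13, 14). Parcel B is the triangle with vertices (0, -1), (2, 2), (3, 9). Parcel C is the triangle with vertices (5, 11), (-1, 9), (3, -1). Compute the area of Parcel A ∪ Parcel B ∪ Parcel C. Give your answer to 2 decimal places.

By inclusion–exclusion:
Individual areas: |Parcel A| = 91, |Parcel B| = 5.5, |Parcel C| = 34.
|Parcel A∩Parcel B| = 0.
|Parcel A∩Parcel C| = 0.
|Parcel B∩Parcel C| = 3.2902.
|Parcel A∩Parcel B∩Parcel C| = 0.
|Parcel A ∪ Parcel B ∪ Parcel C| = 130.5 − 3.2902 + 0 = 127.21.

127.21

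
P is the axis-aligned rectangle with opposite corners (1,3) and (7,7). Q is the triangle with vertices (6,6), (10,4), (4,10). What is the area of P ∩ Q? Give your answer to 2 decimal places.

The intersection is the polygon with vertices (7,5.5), (6,6), (5.5,7), (7,7).
By the shoelace formula its area is 1.50.

1.50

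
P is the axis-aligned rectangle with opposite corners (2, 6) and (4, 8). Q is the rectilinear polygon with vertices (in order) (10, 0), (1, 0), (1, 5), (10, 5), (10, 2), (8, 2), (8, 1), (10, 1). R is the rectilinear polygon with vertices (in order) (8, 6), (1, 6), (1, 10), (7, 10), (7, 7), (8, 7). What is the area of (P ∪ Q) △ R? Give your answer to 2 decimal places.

64.00

|P ∪ Q| = 47.
|(P ∪ Q) ∩ R| = 4.
|(P ∪ Q) △ R| = 47 + 25 − 8 = 64.00.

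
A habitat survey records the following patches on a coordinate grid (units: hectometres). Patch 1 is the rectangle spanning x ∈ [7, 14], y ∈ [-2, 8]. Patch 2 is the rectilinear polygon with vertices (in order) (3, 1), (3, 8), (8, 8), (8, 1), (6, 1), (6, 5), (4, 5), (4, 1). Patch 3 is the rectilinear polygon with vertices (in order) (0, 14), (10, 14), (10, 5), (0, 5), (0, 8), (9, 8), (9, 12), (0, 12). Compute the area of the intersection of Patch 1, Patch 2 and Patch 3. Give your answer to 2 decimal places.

The intersection is the polygon with vertices (8,5), (7,5), (7,8), (8,8).
By the shoelace formula its area is 3.00.

3.00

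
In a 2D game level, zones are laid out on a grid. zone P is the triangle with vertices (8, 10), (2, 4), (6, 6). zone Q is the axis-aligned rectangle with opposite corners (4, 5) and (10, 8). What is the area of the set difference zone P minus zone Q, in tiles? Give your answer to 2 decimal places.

|zone P| = 6, |zone P∩zone Q| = 4.
|zone P ∖ zone Q| = |zone P| − |zone P∩zone Q| = 6 − 4 = 2.00.

2.00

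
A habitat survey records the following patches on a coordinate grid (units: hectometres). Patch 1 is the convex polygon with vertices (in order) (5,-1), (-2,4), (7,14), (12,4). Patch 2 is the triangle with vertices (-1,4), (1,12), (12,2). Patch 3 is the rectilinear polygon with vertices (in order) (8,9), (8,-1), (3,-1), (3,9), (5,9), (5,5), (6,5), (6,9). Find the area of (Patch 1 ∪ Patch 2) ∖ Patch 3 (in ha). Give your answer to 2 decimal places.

|Patch 1 ∪ Patch 2| = 115.231.
|(Patch 1 ∪ Patch 2) ∩ Patch 3| = 41.3571.
|(Patch 1 ∪ Patch 2) ∖ Patch 3| = 115.231 − 41.3571 = 73.87.

73.87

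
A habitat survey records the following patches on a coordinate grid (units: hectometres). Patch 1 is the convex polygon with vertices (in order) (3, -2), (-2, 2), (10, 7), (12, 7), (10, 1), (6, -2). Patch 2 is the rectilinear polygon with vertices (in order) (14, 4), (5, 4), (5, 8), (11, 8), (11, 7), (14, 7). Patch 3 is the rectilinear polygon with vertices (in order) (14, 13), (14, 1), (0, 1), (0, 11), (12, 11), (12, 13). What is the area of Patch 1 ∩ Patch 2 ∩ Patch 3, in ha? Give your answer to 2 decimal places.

14.29

The intersection is the polygon with vertices (11,7), (12,7), (11,4), (5,4), (5,4.917), (10,7).
By the shoelace formula its area is 14.29.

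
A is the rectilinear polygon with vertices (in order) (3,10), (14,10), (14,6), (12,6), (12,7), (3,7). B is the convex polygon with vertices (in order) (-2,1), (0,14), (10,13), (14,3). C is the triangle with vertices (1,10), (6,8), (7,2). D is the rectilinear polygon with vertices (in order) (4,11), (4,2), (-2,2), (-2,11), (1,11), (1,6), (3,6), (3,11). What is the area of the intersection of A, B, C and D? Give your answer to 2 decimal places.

1.96

The intersection is the polygon with vertices (3,7.333), (3,9.2), (4,8.8), (4,7), (3.25,7).
By the shoelace formula its area is 1.96.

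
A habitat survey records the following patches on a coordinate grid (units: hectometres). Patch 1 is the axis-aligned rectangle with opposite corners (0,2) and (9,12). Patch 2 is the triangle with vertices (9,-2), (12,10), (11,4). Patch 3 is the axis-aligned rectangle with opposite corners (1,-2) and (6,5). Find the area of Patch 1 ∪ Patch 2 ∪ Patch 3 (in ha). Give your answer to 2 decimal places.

113.00

By inclusion–exclusion:
Individual areas: |Patch 1| = 90, |Patch 2| = 3, |Patch 3| = 35.
|Patch 1∩Patch 2| = 0.
|Patch 1∩Patch 3|: x∈[1,6], y∈[2,5] → 5·3 = 15.
|Patch 2∩Patch 3| = 0.
|Patch 1∩Patch 2∩Patch 3| = 0.
|Patch 1 ∪ Patch 2 ∪ Patch 3| = 128 − 15 + 0 = 113.00.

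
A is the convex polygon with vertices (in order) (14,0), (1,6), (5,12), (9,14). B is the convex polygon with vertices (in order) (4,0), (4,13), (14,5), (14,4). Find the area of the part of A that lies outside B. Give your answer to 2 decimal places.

31.48

|A| = 84, |A∩B| = 52.522.
|A ∖ B| = |A| − |A∩B| = 84 − 52.522 = 31.48.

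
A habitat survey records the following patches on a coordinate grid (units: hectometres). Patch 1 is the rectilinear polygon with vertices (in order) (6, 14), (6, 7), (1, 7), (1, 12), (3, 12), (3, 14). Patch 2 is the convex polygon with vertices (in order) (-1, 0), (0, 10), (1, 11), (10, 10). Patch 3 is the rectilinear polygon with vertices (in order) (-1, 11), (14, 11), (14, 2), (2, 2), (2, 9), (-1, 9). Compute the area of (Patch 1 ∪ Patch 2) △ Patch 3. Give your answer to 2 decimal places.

|Patch 1 ∪ Patch 2| = 67.3889.
|(Patch 1 ∪ Patch 2) ∩ Patch 3| = 37.5298.
|(Patch 1 ∪ Patch 2) △ Patch 3| = 67.3889 + 114 − 75.0596 = 106.33.

106.33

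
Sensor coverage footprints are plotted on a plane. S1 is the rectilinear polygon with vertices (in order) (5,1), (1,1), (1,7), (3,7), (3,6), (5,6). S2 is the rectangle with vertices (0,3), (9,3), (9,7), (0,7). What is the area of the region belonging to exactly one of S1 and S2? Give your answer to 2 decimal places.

30.00

|S1| = 22, |S2| = 36, |S1∩S2| = 14.
|S1 △ S2| = |S1| + |S2| − 2·|S1∩S2| = 22 + 36 − 28 = 30.00.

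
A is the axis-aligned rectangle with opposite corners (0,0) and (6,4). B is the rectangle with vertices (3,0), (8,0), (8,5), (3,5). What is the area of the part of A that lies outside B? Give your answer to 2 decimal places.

|A∩B|: x∈[3,6], y∈[0,4] → 3·4 = 12.
|A| = 24.
|A ∖ B| = |A| − |A∩B| = 24 − 12 = 12.00.

12.00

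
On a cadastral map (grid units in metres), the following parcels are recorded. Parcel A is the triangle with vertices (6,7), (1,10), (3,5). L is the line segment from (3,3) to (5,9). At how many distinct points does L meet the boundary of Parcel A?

2

The segment meets the boundary at (3.857,5.571), (4.611,7.833).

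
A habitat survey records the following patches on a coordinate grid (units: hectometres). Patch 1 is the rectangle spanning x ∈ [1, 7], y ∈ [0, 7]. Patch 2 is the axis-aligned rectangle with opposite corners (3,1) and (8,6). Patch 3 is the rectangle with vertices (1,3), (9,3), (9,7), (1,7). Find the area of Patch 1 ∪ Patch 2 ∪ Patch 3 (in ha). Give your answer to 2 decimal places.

By inclusion–exclusion:
Individual areas: |Patch 1| = 42, |Patch 2| = 25, |Patch 3| = 32.
|Patch 1∩Patch 2|: x∈[3,7], y∈[1,6] → 4·5 = 20.
|Patch 1∩Patch 3|: x∈[1,7], y∈[3,7] → 6·4 = 24.
|Patch 2∩Patch 3|: x∈[3,8], y∈[3,6] → 5·3 = 15.
|Patch 1∩Patch 2∩Patch 3| = 12.
|Patch 1 ∪ Patch 2 ∪ Patch 3| = 99 − 59 + 12 = 52.00.

52.00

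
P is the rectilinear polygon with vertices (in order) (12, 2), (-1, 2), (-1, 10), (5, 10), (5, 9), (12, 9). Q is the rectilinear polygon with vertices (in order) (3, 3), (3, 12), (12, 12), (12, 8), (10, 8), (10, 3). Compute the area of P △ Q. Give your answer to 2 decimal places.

|P| = 97, |Q| = 71, |P∩Q| = 46.
|P △ Q| = |P| + |Q| − 2·|P∩Q| = 97 + 71 − 92 = 76.00.

76.00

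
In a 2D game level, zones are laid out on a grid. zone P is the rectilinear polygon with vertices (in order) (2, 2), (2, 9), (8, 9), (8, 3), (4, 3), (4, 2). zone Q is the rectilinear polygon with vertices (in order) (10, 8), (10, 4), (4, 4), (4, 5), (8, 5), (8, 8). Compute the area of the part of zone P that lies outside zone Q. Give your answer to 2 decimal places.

|zone P| = 38, |zone P∩zone Q| = 4.
|zone P ∖ zone Q| = |zone P| − |zone P∩zone Q| = 38 − 4 = 34.00.

34.00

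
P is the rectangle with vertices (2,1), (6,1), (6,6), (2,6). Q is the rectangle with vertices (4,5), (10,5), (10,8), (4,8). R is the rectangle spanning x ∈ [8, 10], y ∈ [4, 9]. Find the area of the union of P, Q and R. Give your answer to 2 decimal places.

By inclusion–exclusion:
Individual areas: |P| = 20, |Q| = 18, |R| = 10.
|P∩Q|: x∈[4,6], y∈[5,6] → 2·1 = 2.
|P∩R| = 0 (no overlap).
|Q∩R|: x∈[8,10], y∈[5,8] → 2·3 = 6.
|P∩Q∩R| = 0.
|P ∪ Q ∪ R| = 48 − 8 + 0 = 40.00.

40.00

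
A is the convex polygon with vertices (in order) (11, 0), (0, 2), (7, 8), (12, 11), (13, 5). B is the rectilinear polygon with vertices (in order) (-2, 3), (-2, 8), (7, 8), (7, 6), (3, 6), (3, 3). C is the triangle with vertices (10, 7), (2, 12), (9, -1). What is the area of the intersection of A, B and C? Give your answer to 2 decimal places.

2.24

The intersection is the polygon with vertices (7,6), (5.231,6), (5.053,6.331), (7,8).
By the shoelace formula its area is 2.24.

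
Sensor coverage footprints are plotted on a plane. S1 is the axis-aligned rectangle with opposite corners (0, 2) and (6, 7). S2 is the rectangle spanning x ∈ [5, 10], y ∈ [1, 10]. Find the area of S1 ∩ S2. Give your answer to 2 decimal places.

5.00

|S1∩S2|: x∈[5,6], y∈[2,7] → 1·5 = 5.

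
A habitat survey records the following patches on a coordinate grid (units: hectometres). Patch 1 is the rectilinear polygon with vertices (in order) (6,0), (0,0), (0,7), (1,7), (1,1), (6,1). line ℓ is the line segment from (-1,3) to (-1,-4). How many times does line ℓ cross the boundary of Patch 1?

The segment lies entirely outside Patch 1 and never meets its boundary.

0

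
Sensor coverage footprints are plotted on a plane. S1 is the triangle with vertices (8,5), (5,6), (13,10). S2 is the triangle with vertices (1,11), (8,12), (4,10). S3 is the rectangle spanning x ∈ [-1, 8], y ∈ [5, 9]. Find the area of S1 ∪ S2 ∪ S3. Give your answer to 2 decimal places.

47.25

By inclusion–exclusion:
Individual areas: |S1| = 10, |S2| = 5, |S3| = 36.
|S1∩S2| = 0.
|S1∩S3| = 3.75.
|S2∩S3| = 0.
|S1∩S2∩S3| = 0.
|S1 ∪ S2 ∪ S3| = 51 − 3.75 + 0 = 47.25.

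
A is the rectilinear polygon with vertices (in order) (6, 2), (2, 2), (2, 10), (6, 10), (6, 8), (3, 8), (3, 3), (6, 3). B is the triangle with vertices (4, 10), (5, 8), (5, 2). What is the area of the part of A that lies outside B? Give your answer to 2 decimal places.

|A| = 17, |A∩B| = 0.8125.
|A ∖ B| = |A| − |A∩B| = 17 − 0.8125 = 16.19.

16.19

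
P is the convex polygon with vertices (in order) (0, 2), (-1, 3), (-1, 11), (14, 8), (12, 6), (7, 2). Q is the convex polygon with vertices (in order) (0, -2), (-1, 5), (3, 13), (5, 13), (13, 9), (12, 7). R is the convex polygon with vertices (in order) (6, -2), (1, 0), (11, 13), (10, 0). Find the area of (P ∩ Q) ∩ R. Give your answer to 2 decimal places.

26.92

The region (P ∩ Q) ∩ R is the polygon with vertices (10.667,8.667), (10.449,5.837), (5.333,2), (2.538,2), (8.067,9.187).
By the shoelace formula its area is 26.92.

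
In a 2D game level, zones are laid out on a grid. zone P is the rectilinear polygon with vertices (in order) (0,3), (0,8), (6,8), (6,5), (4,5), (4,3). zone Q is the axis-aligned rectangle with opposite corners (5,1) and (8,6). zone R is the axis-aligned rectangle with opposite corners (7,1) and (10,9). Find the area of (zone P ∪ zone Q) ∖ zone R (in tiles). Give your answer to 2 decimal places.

|zone P ∪ zone Q| = 40.
|(zone P ∪ zone Q) ∩ zone R| = 5.
|(zone P ∪ zone Q) ∖ zone R| = 40 − 5 = 35.00.

35.00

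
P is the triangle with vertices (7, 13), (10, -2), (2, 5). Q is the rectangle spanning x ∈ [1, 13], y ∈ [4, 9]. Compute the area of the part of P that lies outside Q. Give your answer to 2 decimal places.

|P| = 49.5, |P∩Q| = 25.9286.
|P ∖ Q| = |P| − |P∩Q| = 49.5 − 25.9286 = 23.57.

23.57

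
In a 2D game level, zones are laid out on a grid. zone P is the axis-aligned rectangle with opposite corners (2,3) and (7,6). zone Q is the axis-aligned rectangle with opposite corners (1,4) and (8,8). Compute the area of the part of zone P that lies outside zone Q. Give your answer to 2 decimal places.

5.00

|zone P∩zone Q|: x∈[2,7], y∈[4,6] → 5·2 = 10.
|zone P| = 15.
|zone P ∖ zone Q| = |zone P| − |zone P∩zone Q| = 15 − 10 = 5.00.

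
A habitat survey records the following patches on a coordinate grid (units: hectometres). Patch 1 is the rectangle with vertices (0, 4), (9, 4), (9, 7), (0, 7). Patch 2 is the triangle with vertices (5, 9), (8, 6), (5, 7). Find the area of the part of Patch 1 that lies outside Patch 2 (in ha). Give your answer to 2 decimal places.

|Patch 1| = 27, |Patch 1∩Patch 2| = 1.
|Patch 1 ∖ Patch 2| = |Patch 1| − |Patch 1∩Patch 2| = 27 − 1 = 26.00.

26.00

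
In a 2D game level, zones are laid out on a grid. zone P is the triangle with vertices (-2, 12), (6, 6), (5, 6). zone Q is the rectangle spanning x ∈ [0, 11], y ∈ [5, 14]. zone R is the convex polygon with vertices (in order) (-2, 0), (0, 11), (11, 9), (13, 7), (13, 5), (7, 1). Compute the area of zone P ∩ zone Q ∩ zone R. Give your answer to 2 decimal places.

The intersection is the polygon with vertices (5,6), (0,10.286), (0,10.5), (6,6).
By the shoelace formula its area is 2.79.

2.79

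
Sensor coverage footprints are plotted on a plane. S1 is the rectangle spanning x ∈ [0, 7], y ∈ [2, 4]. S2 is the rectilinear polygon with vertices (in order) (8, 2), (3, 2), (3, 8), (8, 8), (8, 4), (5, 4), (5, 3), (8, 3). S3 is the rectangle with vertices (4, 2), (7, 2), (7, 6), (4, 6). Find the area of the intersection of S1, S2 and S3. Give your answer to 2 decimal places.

4.00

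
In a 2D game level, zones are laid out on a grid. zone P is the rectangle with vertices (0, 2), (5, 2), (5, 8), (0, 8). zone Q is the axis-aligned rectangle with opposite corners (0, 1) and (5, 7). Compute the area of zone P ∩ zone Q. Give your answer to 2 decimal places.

|zone P∩zone Q|: x∈[0,5], y∈[2,7] → 5·5 = 25.

25.00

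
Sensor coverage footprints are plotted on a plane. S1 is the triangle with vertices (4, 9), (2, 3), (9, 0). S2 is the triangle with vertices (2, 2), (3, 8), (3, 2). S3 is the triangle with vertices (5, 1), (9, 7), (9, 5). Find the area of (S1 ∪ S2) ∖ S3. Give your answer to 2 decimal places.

|S1 ∪ S2| = 25.3746.
|(S1 ∪ S2) ∩ S3| = 0.9937.
|(S1 ∪ S2) ∖ S3| = 25.3746 − 0.9937 = 24.38.

24.38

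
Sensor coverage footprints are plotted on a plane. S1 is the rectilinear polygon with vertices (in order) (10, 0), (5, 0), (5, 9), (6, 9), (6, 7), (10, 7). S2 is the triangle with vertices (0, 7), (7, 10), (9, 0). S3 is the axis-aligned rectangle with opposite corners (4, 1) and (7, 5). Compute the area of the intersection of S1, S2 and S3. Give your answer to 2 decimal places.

5.33

The intersection is the polygon with vertices (5,3.111), (5,5), (7,5), (7,1.556).
By the shoelace formula its area is 5.33.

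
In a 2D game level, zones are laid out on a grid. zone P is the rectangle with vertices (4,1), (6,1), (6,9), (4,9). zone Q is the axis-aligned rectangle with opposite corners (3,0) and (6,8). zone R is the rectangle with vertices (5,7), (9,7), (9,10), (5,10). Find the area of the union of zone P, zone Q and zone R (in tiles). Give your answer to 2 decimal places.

36.00

By inclusion–exclusion:
Individual areas: |zone P| = 16, |zone Q| = 24, |zone R| = 12.
|zone P∩zone Q|: x∈[4,6], y∈[1,8] → 2·7 = 14.
|zone P∩zone R|: x∈[5,6], y∈[7,9] → 1·2 = 2.
|zone Q∩zone R|: x∈[5,6], y∈[7,8] → 1·1 = 1.
|zone P∩zone Q∩zone R| = 1.
|zone P ∪ zone Q ∪ zone R| = 52 − 17 + 1 = 36.00.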